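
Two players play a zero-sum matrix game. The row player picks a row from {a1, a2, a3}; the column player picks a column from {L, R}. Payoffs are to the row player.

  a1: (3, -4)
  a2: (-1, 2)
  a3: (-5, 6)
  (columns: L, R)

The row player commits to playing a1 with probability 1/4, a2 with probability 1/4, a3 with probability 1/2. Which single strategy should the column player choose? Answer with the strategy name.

L

If the column player plays L, the row player's expected payoff is (1/4)·3 + (1/4)·(-1) + (1/2)·(-5) = -2.
If the column player plays R, the row player's expected payoff is (1/4)·(-4) + (1/4)·2 + (1/2)·6 = 5/2.
The column player minimizes the row player's payoff; the smallest is -2, so the best response is L.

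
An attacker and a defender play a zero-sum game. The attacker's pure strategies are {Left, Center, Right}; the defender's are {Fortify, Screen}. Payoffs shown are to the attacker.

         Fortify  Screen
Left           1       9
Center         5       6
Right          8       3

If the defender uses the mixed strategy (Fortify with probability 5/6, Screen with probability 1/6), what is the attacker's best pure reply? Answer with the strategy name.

Expected payoff of Left: (5/6)·1 + (1/6)·9 = 7/3.
Expected payoff of Center: (5/6)·5 + (1/6)·6 = 31/6.
Expected payoff of Right: (5/6)·8 + (1/6)·3 = 43/6.
The largest is 43/6, so the attacker's best response is Right.

Right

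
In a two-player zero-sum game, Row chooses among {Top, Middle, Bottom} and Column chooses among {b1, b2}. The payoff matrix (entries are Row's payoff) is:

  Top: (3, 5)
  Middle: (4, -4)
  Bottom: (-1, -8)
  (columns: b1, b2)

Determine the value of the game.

16/5

Row minima: Top → 3, Middle → -4, Bottom → -8; maximin = 3.
Column maxima: b1 → 4, b2 → 5; minimax = 4.
3 ≠ 4, so there is no saddle point; optimal play is mixed.
Bottom is strictly dominated by Top, so Row never plays it.
On the remaining 2×2 (Top, Middle vs b1, b2):
Let Row play Top with probability p. Expected payoff against b1: 3p + 4(1−p) = −p + 4; against b2: 5p + (-4)(1−p) = 9p − 4.
Setting these equal: −p + 4 = 9p − 4 ⇒ −10p = -8 ⇒ p = 4/5, and the value is (-1)·(4/5) + 4 = 16/5.
For Column: with q = P(b1), equating Top's and Middle's payoffs gives −2q + 5 = 8q − 4 ⇒ q = 9/10.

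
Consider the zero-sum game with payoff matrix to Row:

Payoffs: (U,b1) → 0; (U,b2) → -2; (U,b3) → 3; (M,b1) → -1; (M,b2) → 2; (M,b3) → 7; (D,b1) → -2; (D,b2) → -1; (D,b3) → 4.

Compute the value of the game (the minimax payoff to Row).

Row minima: U → -2, M → -1, D → -2; maximin = -1.
Column maxima: b1 → 0, b2 → 2, b3 → 7; minimax = 0.
-1 ≠ 0, so there is no saddle point; optimal play is mixed.
D is strictly dominated by M, so Row never plays it.
b3 is strictly dominated by b1 (it gives Row strictly more in every row), so Column never plays it.
On the remaining 2×2 (U, M vs b1, b2):
Let Row play U with probability p. Expected payoff against b1: 0p + (-1)(1−p) = p − 1; against b2: (-2)p + 2(1−p) = −4p + 2.
Setting these equal: p − 1 = −4p + 2 ⇒ 5p = 3 ⇒ p = 3/5, and the value is (1)·(3/5) − 1 = -2/5.
For Column: with q = P(b1), equating U's and M's payoffs gives 2q − 2 = −3q + 2 ⇒ q = 4/5.

-2/5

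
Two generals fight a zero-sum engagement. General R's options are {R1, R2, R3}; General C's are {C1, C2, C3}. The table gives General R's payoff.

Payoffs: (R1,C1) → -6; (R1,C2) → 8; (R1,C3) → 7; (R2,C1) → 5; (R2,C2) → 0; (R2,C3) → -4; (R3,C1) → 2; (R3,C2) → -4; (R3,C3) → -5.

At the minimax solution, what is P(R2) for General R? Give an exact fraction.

13/22

Row minima: R1 → -6, R2 → -4, R3 → -5; maximin = -4.
Column maxima: C1 → 5, C2 → 8, C3 → 7; minimax = 5.
-4 ≠ 5, so there is no saddle point; optimal play is mixed.
R3 is strictly dominated by R2, so General R never plays it.
C2 is strictly dominated by C3 (it gives General R strictly more in every row), so General C never plays it.
On the remaining 2×2 (R1, R2 vs C1, C3):
Let General R play R1 with probability p. Expected payoff against C1: (-6)p + 5(1−p) = −11p + 5; against C3: 7p + (-4)(1−p) = 11p − 4.
Setting these equal: −11p + 5 = 11p − 4 ⇒ −22p = -9 ⇒ p = 9/22, and the value is (-11)·(9/22) + 5 = 1/2.
For General C: with q = P(C1), equating R1's and R2's payoffs gives −13q + 7 = 9q − 4 ⇒ q = 1/2.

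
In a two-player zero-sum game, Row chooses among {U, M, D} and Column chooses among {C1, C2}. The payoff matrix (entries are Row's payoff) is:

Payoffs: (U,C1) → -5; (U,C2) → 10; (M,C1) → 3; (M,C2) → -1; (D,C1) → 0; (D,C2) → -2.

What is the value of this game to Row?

25/19

Row minima: U → -5, M → -1, D → -2; maximin = -1.
Column maxima: C1 → 3, C2 → 10; minimax = 3.
-1 ≠ 3, so there is no saddle point; optimal play is mixed.
D is strictly dominated by M, so Row never plays it.
On the remaining 2×2 (U, M vs C1, C2):
Let Row play U with probability p. Expected payoff against C1: (-5)p + 3(1−p) = −8p + 3; against C2: 10p + (-1)(1−p) = 11p − 1.
Setting these equal: −8p + 3 = 11p − 1 ⇒ −19p = -4 ⇒ p = 4/19, and the value is (-8)·(4/19) + 3 = 25/19.
For Column: with q = P(C1), equating U's and M's payoffs gives −15q + 10 = 4q − 1 ⇒ q = 11/19.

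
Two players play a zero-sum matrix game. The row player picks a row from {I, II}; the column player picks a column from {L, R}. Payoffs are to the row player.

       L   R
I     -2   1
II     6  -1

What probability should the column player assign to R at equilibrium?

Row minima: I → -2, II → -1; maximin = -1.
Column maxima: L → 6, R → 1; minimax = 1.
-1 ≠ 1, so there is no saddle point; optimal play is mixed.
Let the row player play I with probability p. Expected payoff against L: (-2)p + 6(1−p) = −8p + 6; against R: 1p + (-1)(1−p) = 2p − 1.
Setting these equal: −8p + 6 = 2p − 1 ⇒ −10p = -7 ⇒ p = 7/10, and the value is (-8)·(7/10) + 6 = 2/5.
For the column player: with q = P(L), equating I's and II's payoffs gives −3q + 1 = 7q − 1 ⇒ q = 1/5.

4/5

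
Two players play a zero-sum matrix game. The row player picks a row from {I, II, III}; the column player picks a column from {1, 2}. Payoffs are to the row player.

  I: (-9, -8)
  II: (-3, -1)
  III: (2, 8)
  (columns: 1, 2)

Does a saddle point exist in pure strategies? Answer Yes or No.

Row minima: I → -9, II → -3, III → 2; maximin = 2.
Column maxima: 1 → 2, 2 → 8; minimax = 2.
maximin = minimax = 2, so a saddle point exists.

Yes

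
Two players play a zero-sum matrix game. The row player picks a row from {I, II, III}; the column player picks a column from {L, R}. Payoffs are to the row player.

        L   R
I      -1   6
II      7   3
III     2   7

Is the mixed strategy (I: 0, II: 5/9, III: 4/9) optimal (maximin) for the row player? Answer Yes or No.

Against L this mix gives (5/9)·7 + (4/9)·2 = 43/9.
Against R this mix gives (5/9)·3 + (4/9)·7 = 43/9.
All of the column player's active replies (L, R) yield 43/9, and no column does worse for the row player. The mix makes the column player indifferent and guarantees 43/9, so it is optimal.

Yes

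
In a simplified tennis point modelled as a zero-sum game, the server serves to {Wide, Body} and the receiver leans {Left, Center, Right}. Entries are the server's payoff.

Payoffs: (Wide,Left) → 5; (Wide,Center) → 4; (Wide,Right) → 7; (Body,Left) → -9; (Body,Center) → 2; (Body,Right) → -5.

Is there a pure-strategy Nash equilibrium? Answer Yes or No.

Row minima: Wide → 4, Body → -9; maximin = 4.
Column maxima: Left → 5, Center → 4, Right → 7; minimax = 4.
maximin = minimax = 4, so a saddle point exists.

Yes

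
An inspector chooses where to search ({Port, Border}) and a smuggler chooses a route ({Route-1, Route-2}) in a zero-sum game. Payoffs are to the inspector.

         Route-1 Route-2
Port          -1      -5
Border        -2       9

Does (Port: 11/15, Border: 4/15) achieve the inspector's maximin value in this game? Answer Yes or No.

Yes

Against Route-1 this mix gives (11/15)·(-1) + (4/15)·(-2) = -19/15.
Against Route-2 this mix gives (11/15)·(-5) + (4/15)·9 = -19/15.
All of the smuggler's active replies (Route-1, Route-2) yield -19/15, and no column does worse for the inspector. The mix makes the smuggler indifferent and guarantees -19/15, so it is optimal.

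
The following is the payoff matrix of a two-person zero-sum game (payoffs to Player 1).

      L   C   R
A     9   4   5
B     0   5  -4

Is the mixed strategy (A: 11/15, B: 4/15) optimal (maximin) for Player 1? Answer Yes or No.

No

Against L this mix gives (11/15)·9 + (4/15)·0 = 33/5.
Against C this mix gives (11/15)·4 + (4/15)·5 = 64/15.
Against R this mix gives (11/15)·5 + (4/15)·(-4) = 13/5.
Player 2 will play R, holding Player 1 to 13/5. Shifting weight toward the row that does better against R would raise this floor (the equalizing mix achieves 41/10 against both R and C), so the proposed strategy is not optimal.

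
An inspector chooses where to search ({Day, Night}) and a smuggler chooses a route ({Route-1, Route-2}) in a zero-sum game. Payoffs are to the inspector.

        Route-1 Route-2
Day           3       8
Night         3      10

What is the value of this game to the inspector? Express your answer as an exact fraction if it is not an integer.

Row minima: Day → 3, Night → 3; maximin = 3.
Column maxima: Route-1 → 3, Route-2 → 10; minimax = 3.
Since maximin = minimax = 3, there is a saddle point and the value is 3.

3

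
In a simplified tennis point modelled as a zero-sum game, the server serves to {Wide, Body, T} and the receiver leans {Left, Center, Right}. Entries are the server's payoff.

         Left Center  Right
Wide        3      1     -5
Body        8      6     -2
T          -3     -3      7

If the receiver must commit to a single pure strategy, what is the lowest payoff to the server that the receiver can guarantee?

6

Column maxima: Left → 8, Center → 6, Right → 7.
The smallest of these is 6.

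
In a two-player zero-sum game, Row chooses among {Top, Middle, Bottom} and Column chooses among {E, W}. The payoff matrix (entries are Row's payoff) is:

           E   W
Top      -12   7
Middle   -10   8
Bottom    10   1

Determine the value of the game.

Row minima: Top → -12, Middle → -10, Bottom → 1; maximin = 1.
Column maxima: E → 10, W → 8; minimax = 8.
1 ≠ 8, so there is no saddle point; optimal play is mixed.
Top is strictly dominated by Middle, so Row never plays it.
On the remaining 2×2 (Middle, Bottom vs E, W):
Let Row play Middle with probability p. Expected payoff against E: (-10)p + 10(1−p) = −20p + 10; against W: 8p + 1(1−p) = 7p + 1.
Setting these equal: −20p + 10 = 7p + 1 ⇒ −27p = -9 ⇒ p = 1/3, and the value is (-20)·(1/3) + 10 = 10/3.
For Column: with q = P(E), equating Middle's and Bottom's payoffs gives −18q + 8 = 9q + 1 ⇒ q = 7/27.

10/3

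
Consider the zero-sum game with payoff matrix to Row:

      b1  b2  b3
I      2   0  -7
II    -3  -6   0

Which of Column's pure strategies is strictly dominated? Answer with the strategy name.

b2 holds Row's payoff strictly below b1 in every row: 0 < 2, -6 < -3.
So b1 is strictly dominated for Column.

b1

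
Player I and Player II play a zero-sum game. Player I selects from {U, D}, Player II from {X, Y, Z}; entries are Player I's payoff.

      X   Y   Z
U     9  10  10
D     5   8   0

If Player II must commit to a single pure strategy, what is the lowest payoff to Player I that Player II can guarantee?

9

Column maxima: X → 9, Y → 10, Z → 10.
The smallest of these is 9.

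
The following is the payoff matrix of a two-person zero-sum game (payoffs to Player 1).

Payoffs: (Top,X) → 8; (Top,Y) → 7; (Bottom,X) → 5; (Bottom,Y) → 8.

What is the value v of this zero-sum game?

29/4

Row minima: Top → 7, Bottom → 5; maximin = 7.
Column maxima: X → 8, Y → 8; minimax = 8.
7 ≠ 8, so there is no saddle point; optimal play is mixed.
Let Player 1 play Top with probability p. Expected payoff against X: 8p + 5(1−p) = 3p + 5; against Y: 7p + 8(1−p) = −p + 8.
Setting these equal: 3p + 5 = −p + 8 ⇒ 4p = 3 ⇒ p = 3/4, and the value is (3)·(3/4) + 5 = 29/4.
For Player 2: with q = P(X), equating Top's and Bottom's payoffs gives q + 7 = −3q + 8 ⇒ q = 1/4.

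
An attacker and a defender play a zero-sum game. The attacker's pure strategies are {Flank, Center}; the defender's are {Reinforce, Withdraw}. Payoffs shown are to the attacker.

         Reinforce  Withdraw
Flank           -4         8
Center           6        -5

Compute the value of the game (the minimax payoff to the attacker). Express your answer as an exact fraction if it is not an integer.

Row minima: Flank → -4, Center → -5; maximin = -4.
Column maxima: Reinforce → 6, Withdraw → 8; minimax = 6.
-4 ≠ 6, so there is no saddle point; optimal play is mixed.
Let the attacker play Flank with probability p. Expected payoff against Reinforce: (-4)p + 6(1−p) = −10p + 6; against Withdraw: 8p + (-5)(1−p) = 13p − 5.
Setting these equal: −10p + 6 = 13p − 5 ⇒ −23p = -11 ⇒ p = 11/23, and the value is (-10)·(11/23) + 6 = 28/23.
For the defender: with q = P(Reinforce), equating Flank's and Center's payoffs gives −12q + 8 = 11q − 5 ⇒ q = 13/23.

28/23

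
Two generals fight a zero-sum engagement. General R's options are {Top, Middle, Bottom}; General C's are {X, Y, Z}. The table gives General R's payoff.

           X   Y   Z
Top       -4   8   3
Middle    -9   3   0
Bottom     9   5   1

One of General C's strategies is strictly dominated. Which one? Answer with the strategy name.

Z holds General R's payoff strictly below Y in every row: 3 < 8, 0 < 3, 1 < 5.
So Y is strictly dominated for General C.

Y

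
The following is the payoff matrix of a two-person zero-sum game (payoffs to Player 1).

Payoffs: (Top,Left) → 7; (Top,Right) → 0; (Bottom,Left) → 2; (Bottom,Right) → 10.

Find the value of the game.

Row minima: Top → 0, Bottom → 2; maximin = 2.
Column maxima: Left → 7, Right → 10; minimax = 7.
2 ≠ 7, so there is no saddle point; optimal play is mixed.
Let Player 1 play Top with probability p. Expected payoff against Left: 7p + 2(1−p) = 5p + 2; against Right: 0p + 10(1−p) = −10p + 10.
Setting these equal: 5p + 2 = −10p + 10 ⇒ 15p = 8 ⇒ p = 8/15, and the value is (5)·(8/15) + 2 = 14/3.
For Player 2: with q = P(Left), equating Top's and Bottom's payoffs gives 7q = −8q + 10 ⇒ q = 2/3.

14/3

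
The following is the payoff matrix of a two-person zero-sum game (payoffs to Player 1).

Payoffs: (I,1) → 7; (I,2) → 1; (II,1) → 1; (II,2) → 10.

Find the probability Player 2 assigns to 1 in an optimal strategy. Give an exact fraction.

3/5

Row minima: I → 1, II → 1; maximin = 1.
Column maxima: 1 → 7, 2 → 10; minimax = 7.
1 ≠ 7, so there is no saddle point; optimal play is mixed.
Let Player 1 play I with probability p. Expected payoff against 1: 7p + 1(1−p) = 6p + 1; against 2: 1p + 10(1−p) = −9p + 10.
Setting these equal: 6p + 1 = −9p + 10 ⇒ 15p = 9 ⇒ p = 3/5, and the value is (6)·(3/5) + 1 = 23/5.
For Player 2: with q = P(1), equating I's and II's payoffs gives 6q + 1 = −9q + 10 ⇒ q = 3/5.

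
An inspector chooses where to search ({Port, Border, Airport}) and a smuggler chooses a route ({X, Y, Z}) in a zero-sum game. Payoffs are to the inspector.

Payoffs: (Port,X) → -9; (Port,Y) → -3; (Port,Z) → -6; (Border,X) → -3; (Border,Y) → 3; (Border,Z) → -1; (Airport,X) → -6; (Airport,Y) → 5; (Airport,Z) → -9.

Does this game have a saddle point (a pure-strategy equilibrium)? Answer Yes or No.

Row minima: Port → -9, Border → -3, Airport → -9; maximin = -3.
Column maxima: X → -3, Y → 5, Z → -1; minimax = -3.
maximin = minimax = -3, so a saddle point exists.

Yes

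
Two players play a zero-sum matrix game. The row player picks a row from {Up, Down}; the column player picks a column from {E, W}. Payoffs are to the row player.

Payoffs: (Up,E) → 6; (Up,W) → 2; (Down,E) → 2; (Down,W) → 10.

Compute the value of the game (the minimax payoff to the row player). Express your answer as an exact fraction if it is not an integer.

14/3

Row minima: Up → 2, Down → 2; maximin = 2.
Column maxima: E → 6, W → 10; minimax = 6.
2 ≠ 6, so there is no saddle point; optimal play is mixed.
Let the row player play Up with probability p. Expected payoff against E: 6p + 2(1−p) = 4p + 2; against W: 2p + 10(1−p) = −8p + 10.
Setting these equal: 4p + 2 = −8p + 10 ⇒ 12p = 8 ⇒ p = 2/3, and the value is (4)·(2/3) + 2 = 14/3.
For the column player: with q = P(E), equating Up's and Down's payoffs gives 4q + 2 = −8q + 10 ⇒ q = 2/3.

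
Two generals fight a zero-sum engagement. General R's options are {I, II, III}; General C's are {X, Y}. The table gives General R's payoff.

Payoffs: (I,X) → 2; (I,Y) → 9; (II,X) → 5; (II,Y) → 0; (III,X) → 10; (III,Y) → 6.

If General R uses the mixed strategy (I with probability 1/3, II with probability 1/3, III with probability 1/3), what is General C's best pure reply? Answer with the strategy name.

Y

If General C plays X, General R's expected payoff is (1/3)·2 + (1/3)·5 + (1/3)·10 = 17/3.
If General C plays Y, General R's expected payoff is (1/3)·9 + (1/3)·0 + (1/3)·6 = 5.
General C minimizes General R's payoff; the smallest is 5, so the best response is Y.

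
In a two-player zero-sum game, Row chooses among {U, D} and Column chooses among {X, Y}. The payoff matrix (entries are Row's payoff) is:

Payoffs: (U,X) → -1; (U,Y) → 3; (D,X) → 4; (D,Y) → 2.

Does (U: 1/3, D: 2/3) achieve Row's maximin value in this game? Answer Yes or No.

Yes

Against X this mix gives (1/3)·(-1) + (2/3)·4 = 7/3.
Against Y this mix gives (1/3)·3 + (2/3)·2 = 7/3.
All of Column's active replies (X, Y) yield 7/3, and no column does worse for Row. The mix makes Column indifferent and guarantees 7/3, so it is optimal.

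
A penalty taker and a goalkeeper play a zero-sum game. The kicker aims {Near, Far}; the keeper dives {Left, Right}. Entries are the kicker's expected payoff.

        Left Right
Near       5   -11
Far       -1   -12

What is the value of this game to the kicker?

-11

Row minima: Near → -11, Far → -12; maximin = -11.
Column maxima: Left → 5, Right → -11; minimax = -11.
Since maximin = minimax = -11, there is a saddle point and the value is -11.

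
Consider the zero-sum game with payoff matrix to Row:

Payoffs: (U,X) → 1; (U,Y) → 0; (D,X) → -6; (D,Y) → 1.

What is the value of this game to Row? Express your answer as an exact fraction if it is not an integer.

1/8

Row minima: U → 0, D → -6; maximin = 0.
Column maxima: X → 1, Y → 1; minimax = 1.
0 ≠ 1, so there is no saddle point; optimal play is mixed.
Let Row play U with probability p. Expected payoff against X: 1p + (-6)(1−p) = 7p − 6; against Y: 0p + 1(1−p) = −p + 1.
Setting these equal: 7p − 6 = −p + 1 ⇒ 8p = 7 ⇒ p = 7/8, and the value is (7)·(7/8) − 6 = 1/8.
For Column: with q = P(X), equating U's and D's payoffs gives q = −7q + 1 ⇒ q = 1/8.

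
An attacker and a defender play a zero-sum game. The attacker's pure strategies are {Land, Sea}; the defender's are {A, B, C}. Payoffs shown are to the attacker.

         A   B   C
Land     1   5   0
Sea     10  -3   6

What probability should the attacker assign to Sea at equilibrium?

5/14

Row minima: Land → 0, Sea → -3; maximin = 0.
Column maxima: A → 10, B → 5, C → 6; minimax = 5.
0 ≠ 5, so there is no saddle point; optimal play is mixed.
A is strictly dominated by C (it gives the attacker strictly more in every row), so the defender never plays it.
On the remaining 2×2 (Land, Sea vs B, C):
Let the attacker play Land with probability p. Expected payoff against B: 5p + (-3)(1−p) = 8p − 3; against C: 0p + 6(1−p) = −6p + 6.
Setting these equal: 8p − 3 = −6p + 6 ⇒ 14p = 9 ⇒ p = 9/14, and the value is (8)·(9/14) − 3 = 15/7.
For the defender: with q = P(B), equating Land's and Sea's payoffs gives 5q = −9q + 6 ⇒ q = 3/7.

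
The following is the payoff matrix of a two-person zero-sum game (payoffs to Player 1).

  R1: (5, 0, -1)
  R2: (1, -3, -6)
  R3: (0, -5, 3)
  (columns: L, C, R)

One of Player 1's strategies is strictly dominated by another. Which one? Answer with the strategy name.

R1 gives a strictly higher payoff than R2 against every column: 5 > 1, 0 > -3, -1 > -6.
So R2 is strictly dominated and Player 1 never plays it.

R2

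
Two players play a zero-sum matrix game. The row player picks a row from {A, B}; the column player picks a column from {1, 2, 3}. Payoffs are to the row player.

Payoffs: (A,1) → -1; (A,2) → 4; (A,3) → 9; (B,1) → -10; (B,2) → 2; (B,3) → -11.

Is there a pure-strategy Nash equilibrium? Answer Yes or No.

Row minima: A → -1, B → -11; maximin = -1.
Column maxima: 1 → -1, 2 → 4, 3 → 9; minimax = -1.
maximin = minimax = -1, so a saddle point exists.

Yes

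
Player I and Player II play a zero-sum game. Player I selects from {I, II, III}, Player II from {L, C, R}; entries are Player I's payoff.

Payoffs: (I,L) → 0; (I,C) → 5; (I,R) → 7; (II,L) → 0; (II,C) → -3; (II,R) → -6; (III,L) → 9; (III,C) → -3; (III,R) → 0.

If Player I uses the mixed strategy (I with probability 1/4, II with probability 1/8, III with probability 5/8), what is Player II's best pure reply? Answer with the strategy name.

If Player II plays L, Player I's expected payoff is (1/4)·0 + (1/8)·0 + (5/8)·9 = 45/8.
If Player II plays C, Player I's expected payoff is (1/4)·5 + (1/8)·(-3) + (5/8)·(-3) = -1.
If Player II plays R, Player I's expected payoff is (1/4)·7 + (1/8)·(-6) + (5/8)·0 = 1.
Player II minimizes Player I's payoff; the smallest is -1, so the best response is C.

C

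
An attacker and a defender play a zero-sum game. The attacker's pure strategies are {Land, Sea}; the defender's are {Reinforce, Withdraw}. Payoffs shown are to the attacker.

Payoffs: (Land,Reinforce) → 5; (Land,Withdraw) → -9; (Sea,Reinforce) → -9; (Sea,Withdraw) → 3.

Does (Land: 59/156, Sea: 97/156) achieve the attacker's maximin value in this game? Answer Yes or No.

Against Reinforce this mix gives (59/156)·5 + (97/156)·(-9) = -289/78.
Against Withdraw this mix gives (59/156)·(-9) + (97/156)·3 = -20/13.
The defender will play Reinforce, holding the attacker to -289/78. Shifting weight toward the row that does better against Reinforce would raise this floor (the equalizing mix achieves -33/13 against both Reinforce and Withdraw), so the proposed strategy is not optimal.

No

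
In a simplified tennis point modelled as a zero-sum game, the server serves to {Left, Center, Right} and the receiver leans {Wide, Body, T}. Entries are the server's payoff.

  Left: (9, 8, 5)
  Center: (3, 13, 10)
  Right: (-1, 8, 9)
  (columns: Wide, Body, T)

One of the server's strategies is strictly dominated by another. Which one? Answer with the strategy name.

Center gives a strictly higher payoff than Right against every column: 3 > -1, 13 > 8, 10 > 9.
So Right is strictly dominated and the server never plays it.

Right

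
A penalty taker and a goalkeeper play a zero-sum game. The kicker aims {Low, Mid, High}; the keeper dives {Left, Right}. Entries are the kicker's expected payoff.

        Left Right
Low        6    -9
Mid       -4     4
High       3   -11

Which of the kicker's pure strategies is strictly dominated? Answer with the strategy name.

Low gives a strictly higher payoff than High against every column: 6 > 3, -9 > -11.
So High is strictly dominated and the kicker never plays it.

High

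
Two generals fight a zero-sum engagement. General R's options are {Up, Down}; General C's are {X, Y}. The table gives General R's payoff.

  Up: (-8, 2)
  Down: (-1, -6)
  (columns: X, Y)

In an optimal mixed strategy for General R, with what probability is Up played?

Row minima: Up → -8, Down → -6; maximin = -6.
Column maxima: X → -1, Y → 2; minimax = -1.
-6 ≠ -1, so there is no saddle point; optimal play is mixed.
Let General R play Up with probability p. Expected payoff against X: (-8)p + (-1)(1−p) = −7p − 1; against Y: 2p + (-6)(1−p) = 8p − 6.
Setting these equal: −7p − 1 = 8p − 6 ⇒ −15p = -5 ⇒ p = 1/3, and the value is (-7)·(1/3) − 1 = -10/3.
For General C: with q = P(X), equating Up's and Down's payoffs gives −10q + 2 = 5q − 6 ⇒ q = 8/15.

1/3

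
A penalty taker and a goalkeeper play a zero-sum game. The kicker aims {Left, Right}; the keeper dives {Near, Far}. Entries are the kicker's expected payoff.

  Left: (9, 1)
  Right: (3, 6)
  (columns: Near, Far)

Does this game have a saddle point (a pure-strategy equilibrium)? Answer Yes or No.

Row minima: Left → 1, Right → 3; maximin = 3.
Column maxima: Near → 9, Far → 6; minimax = 6.
3 ≠ 6, so no pure-strategy equilibrium exists.

No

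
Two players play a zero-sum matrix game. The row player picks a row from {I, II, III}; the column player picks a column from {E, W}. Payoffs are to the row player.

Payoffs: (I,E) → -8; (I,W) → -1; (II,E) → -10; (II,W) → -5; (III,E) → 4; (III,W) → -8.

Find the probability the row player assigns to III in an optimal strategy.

7/19

Row minima: I → -8, II → -10, III → -8; maximin = -8.
Column maxima: E → 4, W → -1; minimax = -1.
-8 ≠ -1, so there is no saddle point; optimal play is mixed.
II is strictly dominated by I, so the row player never plays it.
On the remaining 2×2 (I, III vs E, W):
Let the row player play I with probability p. Expected payoff against E: (-8)p + 4(1−p) = −12p + 4; against W: (-1)p + (-8)(1−p) = 7p − 8.
Setting these equal: −12p + 4 = 7p − 8 ⇒ −19p = -12 ⇒ p = 12/19, and the value is (-12)·(12/19) + 4 = -68/19.
For the column player: with q = P(E), equating I's and III's payoffs gives −7q − 1 = 12q − 8 ⇒ q = 7/19.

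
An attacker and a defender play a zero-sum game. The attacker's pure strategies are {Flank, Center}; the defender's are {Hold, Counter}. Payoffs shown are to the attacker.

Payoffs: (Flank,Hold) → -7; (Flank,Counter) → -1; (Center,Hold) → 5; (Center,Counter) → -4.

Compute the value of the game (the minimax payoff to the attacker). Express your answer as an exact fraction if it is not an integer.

Row minima: Flank → -7, Center → -4; maximin = -4.
Column maxima: Hold → 5, Counter → -1; minimax = -1.
-4 ≠ -1, so there is no saddle point; optimal play is mixed.
Let the attacker play Flank with probability p. Expected payoff against Hold: (-7)p + 5(1−p) = −12p + 5; against Counter: (-1)p + (-4)(1−p) = 3p − 4.
Setting these equal: −12p + 5 = 3p − 4 ⇒ −15p = -9 ⇒ p = 3/5, and the value is (-12)·(3/5) + 5 = -11/5.
For the defender: with q = P(Hold), equating Flank's and Center's payoffs gives −6q − 1 = 9q − 4 ⇒ q = 1/5.

-11/5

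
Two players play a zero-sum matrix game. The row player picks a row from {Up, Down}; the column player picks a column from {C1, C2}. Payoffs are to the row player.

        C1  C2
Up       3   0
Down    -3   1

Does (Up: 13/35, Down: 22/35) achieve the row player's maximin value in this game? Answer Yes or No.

No

Against C1 this mix gives (13/35)·3 + (22/35)·(-3) = -27/35.
Against C2 this mix gives (13/35)·0 + (22/35)·1 = 22/35.
The column player will play C1, holding the row player to -27/35. Shifting weight toward the row that does better against C1 would raise this floor (the equalizing mix achieves 3/7 against both C1 and C2), so the proposed strategy is not optimal.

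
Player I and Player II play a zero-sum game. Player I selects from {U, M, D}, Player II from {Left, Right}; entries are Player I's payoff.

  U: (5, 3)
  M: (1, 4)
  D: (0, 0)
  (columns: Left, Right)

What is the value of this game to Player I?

17/5

Row minima: U → 3, M → 1, D → 0; maximin = 3.
Column maxima: Left → 5, Right → 4; minimax = 4.
3 ≠ 4, so there is no saddle point; optimal play is mixed.
D is strictly dominated by U, so Player I never plays it.
On the remaining 2×2 (U, M vs Left, Right):
Let Player I play U with probability p. Expected payoff against Left: 5p + 1(1−p) = 4p + 1; against Right: 3p + 4(1−p) = −p + 4.
Setting these equal: 4p + 1 = −p + 4 ⇒ 5p = 3 ⇒ p = 3/5, and the value is (4)·(3/5) + 1 = 17/5.
For Player II: with q = P(Left), equating U's and M's payoffs gives 2q + 3 = −3q + 4 ⇒ q = 1/5.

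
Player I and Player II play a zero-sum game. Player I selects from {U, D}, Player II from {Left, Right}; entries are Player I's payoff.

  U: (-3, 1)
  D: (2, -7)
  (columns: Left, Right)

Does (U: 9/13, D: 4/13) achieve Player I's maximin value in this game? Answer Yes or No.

Against Left this mix gives (9/13)·(-3) + (4/13)·2 = -19/13.
Against Right this mix gives (9/13)·1 + (4/13)·(-7) = -19/13.
All of Player II's active replies (Left, Right) yield -19/13, and no column does worse for Player I. The mix makes Player II indifferent and guarantees -19/13, so it is optimal.

Yes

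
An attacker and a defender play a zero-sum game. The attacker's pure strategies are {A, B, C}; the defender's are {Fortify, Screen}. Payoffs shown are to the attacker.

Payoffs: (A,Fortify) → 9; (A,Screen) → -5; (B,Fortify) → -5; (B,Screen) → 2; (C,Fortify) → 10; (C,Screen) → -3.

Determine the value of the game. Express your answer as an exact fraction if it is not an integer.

Row minima: A → -5, B → -5, C → -3; maximin = -3.
Column maxima: Fortify → 10, Screen → 2; minimax = 2.
-3 ≠ 2, so there is no saddle point; optimal play is mixed.
A is strictly dominated by C, so the attacker never plays it.
On the remaining 2×2 (B, C vs Fortify, Screen):
Let the attacker play B with probability p. Expected payoff against Fortify: (-5)p + 10(1−p) = −15p + 10; against Screen: 2p + (-3)(1−p) = 5p − 3.
Setting these equal: −15p + 10 = 5p − 3 ⇒ −20p = -13 ⇒ p = 13/20, and the value is (-15)·(13/20) + 10 = 1/4.
For the defender: with q = P(Fortify), equating B's and C's payoffs gives −7q + 2 = 13q − 3 ⇒ q = 1/4.

1/4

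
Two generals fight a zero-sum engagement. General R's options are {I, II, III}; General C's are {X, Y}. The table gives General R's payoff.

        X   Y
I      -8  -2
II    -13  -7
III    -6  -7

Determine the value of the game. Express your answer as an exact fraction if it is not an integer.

-44/7

Row minima: I → -8, II → -13, III → -7; maximin = -7.
Column maxima: X → -6, Y → -2; minimax = -6.
-7 ≠ -6, so there is no saddle point; optimal play is mixed.
II is strictly dominated by I, so General R never plays it.
On the remaining 2×2 (I, III vs X, Y):
Let General R play I with probability p. Expected payoff against X: (-8)p + (-6)(1−p) = −2p − 6; against Y: (-2)p + (-7)(1−p) = 5p − 7.
Setting these equal: −2p − 6 = 5p − 7 ⇒ −7p = -1 ⇒ p = 1/7, and the value is (-2)·(1/7) − 6 = -44/7.
For General C: with q = P(X), equating I's and III's payoffs gives −6q − 2 = q − 7 ⇒ q = 5/7.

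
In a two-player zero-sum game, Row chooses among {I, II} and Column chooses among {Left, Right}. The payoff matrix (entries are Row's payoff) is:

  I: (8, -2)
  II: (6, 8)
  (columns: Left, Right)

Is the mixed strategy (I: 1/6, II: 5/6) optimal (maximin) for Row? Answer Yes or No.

Against Left this mix gives (1/6)·8 + (5/6)·6 = 19/3.
Against Right this mix gives (1/6)·(-2) + (5/6)·8 = 19/3.
All of Column's active replies (Left, Right) yield 19/3, and no column does worse for Row. The mix makes Column indifferent and guarantees 19/3, so it is optimal.

Yes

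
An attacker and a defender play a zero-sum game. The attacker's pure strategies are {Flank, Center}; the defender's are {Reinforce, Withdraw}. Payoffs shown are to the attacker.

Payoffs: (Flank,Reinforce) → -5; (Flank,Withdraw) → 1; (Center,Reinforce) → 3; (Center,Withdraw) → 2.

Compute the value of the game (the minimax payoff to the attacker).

Row minima: Flank → -5, Center → 2; maximin = 2.
Column maxima: Reinforce → 3, Withdraw → 2; minimax = 2.
Since maximin = minimax = 2, there is a saddle point and the value is 2.

2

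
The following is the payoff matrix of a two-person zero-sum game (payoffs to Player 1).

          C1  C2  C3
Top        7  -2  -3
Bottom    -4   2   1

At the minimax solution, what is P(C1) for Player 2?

4/15

Row minima: Top → -3, Bottom → -4; maximin = -3.
Column maxima: C1 → 7, C2 → 2, C3 → 1; minimax = 1.
-3 ≠ 1, so there is no saddle point; optimal play is mixed.
C2 is strictly dominated by C3 (it gives Player 1 strictly more in every row), so Player 2 never plays it.
On the remaining 2×2 (Top, Bottom vs C1, C3):
Let Player 1 play Top with probability p. Expected payoff against C1: 7p + (-4)(1−p) = 11p − 4; against C3: (-3)p + 1(1−p) = −4p + 1.
Setting these equal: 11p − 4 = −4p + 1 ⇒ 15p = 5 ⇒ p = 1/3, and the value is (11)·(1/3) − 4 = -1/3.
For Player 2: with q = P(C1), equating Top's and Bottom's payoffs gives 10q − 3 = −5q + 1 ⇒ q = 4/15.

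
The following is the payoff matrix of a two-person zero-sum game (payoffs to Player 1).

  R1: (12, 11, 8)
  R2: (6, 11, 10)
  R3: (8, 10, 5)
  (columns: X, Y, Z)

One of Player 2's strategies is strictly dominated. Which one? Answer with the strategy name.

Z holds Player 1's payoff strictly below Y in every row: 8 < 11, 10 < 11, 5 < 10.
So Y is strictly dominated for Player 2.

Y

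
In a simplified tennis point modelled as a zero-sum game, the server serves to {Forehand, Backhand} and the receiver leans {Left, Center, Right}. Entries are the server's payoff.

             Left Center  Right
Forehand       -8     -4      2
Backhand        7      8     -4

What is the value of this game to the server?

Row minima: Forehand → -8, Backhand → -4; maximin = -4.
Column maxima: Left → 7, Center → 8, Right → 2; minimax = 2.
-4 ≠ 2, so there is no saddle point; optimal play is mixed.
Center is strictly dominated by Left (it gives the server strictly more in every row), so the receiver never plays it.
On the remaining 2×2 (Forehand, Backhand vs Left, Right):
Let the server play Forehand with probability p. Expected payoff against Left: (-8)p + 7(1−p) = −15p + 7; against Right: 2p + (-4)(1−p) = 6p − 4.
Setting these equal: −15p + 7 = 6p − 4 ⇒ −21p = -11 ⇒ p = 11/21, and the value is (-15)·(11/21) + 7 = -6/7.
For the receiver: with q = P(Left), equating Forehand's and Backhand's payoffs gives −10q + 2 = 11q − 4 ⇒ q = 2/7.

-6/7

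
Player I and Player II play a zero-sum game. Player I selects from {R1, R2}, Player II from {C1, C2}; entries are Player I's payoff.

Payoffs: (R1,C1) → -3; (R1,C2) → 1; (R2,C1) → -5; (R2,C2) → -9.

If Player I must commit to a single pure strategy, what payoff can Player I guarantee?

Row minima: R1 → -3, R2 → -9.
The best of these is -3.

-3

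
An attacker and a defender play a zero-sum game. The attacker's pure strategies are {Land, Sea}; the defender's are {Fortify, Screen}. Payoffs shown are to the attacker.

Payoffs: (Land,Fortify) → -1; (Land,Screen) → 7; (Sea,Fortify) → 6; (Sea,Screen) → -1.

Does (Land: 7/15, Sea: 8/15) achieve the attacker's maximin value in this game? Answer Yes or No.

Against Fortify this mix gives (7/15)·(-1) + (8/15)·6 = 41/15.
Against Screen this mix gives (7/15)·7 + (8/15)·(-1) = 41/15.
All of the defender's active replies (Fortify, Screen) yield 41/15, and no column does worse for the attacker. The mix makes the defender indifferent and guarantees 41/15, so it is optimal.

Yes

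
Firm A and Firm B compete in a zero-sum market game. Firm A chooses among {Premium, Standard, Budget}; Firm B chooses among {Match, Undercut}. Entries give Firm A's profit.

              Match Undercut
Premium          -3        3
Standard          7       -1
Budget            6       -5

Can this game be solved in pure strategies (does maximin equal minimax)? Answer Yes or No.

Row minima: Premium → -3, Standard → -1, Budget → -5; maximin = -1.
Column maxima: Match → 7, Undercut → 3; minimax = 3.
-1 ≠ 3, so no pure-strategy equilibrium exists.

No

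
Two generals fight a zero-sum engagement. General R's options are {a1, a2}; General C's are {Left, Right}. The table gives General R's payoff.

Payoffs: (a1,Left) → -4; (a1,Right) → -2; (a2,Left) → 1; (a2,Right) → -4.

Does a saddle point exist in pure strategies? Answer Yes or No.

Row minima: a1 → -4, a2 → -4; maximin = -4.
Column maxima: Left → 1, Right → -2; minimax = -2.
-4 ≠ -2, so no pure-strategy equilibrium exists.

No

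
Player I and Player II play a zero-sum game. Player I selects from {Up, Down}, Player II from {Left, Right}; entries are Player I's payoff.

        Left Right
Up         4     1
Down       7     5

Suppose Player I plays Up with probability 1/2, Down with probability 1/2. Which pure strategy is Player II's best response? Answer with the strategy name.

If Player II plays Left, Player I's expected payoff is (1/2)·4 + (1/2)·7 = 11/2.
If Player II plays Right, Player I's expected payoff is (1/2)·1 + (1/2)·5 = 3.
Player II minimizes Player I's payoff; the smallest is 3, so the best response is Right.

Right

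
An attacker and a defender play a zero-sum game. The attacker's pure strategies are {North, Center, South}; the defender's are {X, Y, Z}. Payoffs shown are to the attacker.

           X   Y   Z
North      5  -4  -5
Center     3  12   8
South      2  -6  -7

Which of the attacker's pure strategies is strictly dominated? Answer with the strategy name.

North gives a strictly higher payoff than South against every column: 5 > 2, -4 > -6, -5 > -7.
So South is strictly dominated and the attacker never plays it.

South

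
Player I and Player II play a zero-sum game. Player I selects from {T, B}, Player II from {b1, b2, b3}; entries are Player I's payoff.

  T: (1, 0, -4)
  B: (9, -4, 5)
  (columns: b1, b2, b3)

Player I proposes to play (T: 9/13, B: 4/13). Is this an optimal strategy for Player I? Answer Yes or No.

Yes

Against b1 this mix gives (9/13)·1 + (4/13)·9 = 45/13.
Against b2 this mix gives (9/13)·0 + (4/13)·(-4) = -16/13.
Against b3 this mix gives (9/13)·(-4) + (4/13)·5 = -16/13.
All of Player II's active replies (b2, b3) yield -16/13, and no column does worse for Player I. The mix makes Player II indifferent and guarantees -16/13, so it is optimal.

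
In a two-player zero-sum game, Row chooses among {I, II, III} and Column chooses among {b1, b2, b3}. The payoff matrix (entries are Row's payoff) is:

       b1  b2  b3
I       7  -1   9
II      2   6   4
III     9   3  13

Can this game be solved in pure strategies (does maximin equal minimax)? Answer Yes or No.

Row minima: I → -1, II → 2, III → 3; maximin = 3.
Column maxima: b1 → 9, b2 → 6, b3 → 13; minimax = 6.
3 ≠ 6, so no pure-strategy equilibrium exists.

No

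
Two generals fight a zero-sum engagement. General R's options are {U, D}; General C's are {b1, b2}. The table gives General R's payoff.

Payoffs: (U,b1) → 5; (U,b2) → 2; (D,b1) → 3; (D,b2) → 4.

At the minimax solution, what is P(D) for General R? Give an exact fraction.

3/4

Row minima: U → 2, D → 3; maximin = 3.
Column maxima: b1 → 5, b2 → 4; minimax = 4.
3 ≠ 4, so there is no saddle point; optimal play is mixed.
Let General R play U with probability p. Expected payoff against b1: 5p + 3(1−p) = 2p + 3; against b2: 2p + 4(1−p) = −2p + 4.
Setting these equal: 2p + 3 = −2p + 4 ⇒ 4p = 1 ⇒ p = 1/4, and the value is (2)·(1/4) + 3 = 7/2.
For General C: with q = P(b1), equating U's and D's payoffs gives 3q + 2 = −q + 4 ⇒ q = 1/2.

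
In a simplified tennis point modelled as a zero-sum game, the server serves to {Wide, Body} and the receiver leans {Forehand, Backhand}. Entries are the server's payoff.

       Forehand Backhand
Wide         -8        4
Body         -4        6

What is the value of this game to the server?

Row minima: Wide → -8, Body → -4; maximin = -4.
Column maxima: Forehand → -4, Backhand → 6; minimax = -4.
Since maximin = minimax = -4, there is a saddle point and the value is -4.

-4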